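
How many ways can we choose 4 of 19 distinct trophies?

C(19,4) = 19!/(4! x (19-4)!).

Final answer: C(19,4) = 3876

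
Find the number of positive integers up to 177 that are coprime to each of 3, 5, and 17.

|div by 3|=59, |div by 5|=35, |div by 17|=10.
|div by 3&5|=11, |div by 3&17|=3, |div by 5&17|=2, |div by all|=0.
By inclusion-exclusion, divisible by at least one: 59+35+10-11-3-2+0 = 88.
Not divisible by any: 177 - 88.

Final answer: 89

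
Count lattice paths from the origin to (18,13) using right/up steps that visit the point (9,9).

Paths (0,0)->(9,9): C(18,9) = 48620.
Paths (9,9)->(18,13): C(13,4) = 715.
By multiplication principle: 48620 x 715.

Final answer: 34763300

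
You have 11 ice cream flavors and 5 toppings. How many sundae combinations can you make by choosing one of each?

By the multiplication principle: 11 x 5.

Final answer: 55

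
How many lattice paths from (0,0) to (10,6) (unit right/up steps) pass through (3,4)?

Paths (0,0)->(3,4): C(7,4) = 35.
Paths (3,4)->(10,6): C(9,2) = 36.
By multiplication principle: 35 x 36.

Final answer: 1260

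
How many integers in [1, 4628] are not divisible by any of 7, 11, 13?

|div by 7|=661, |div by 11|=420, |div by 13|=356.
|div by 7&11|=60, |div by 7&13|=50, |div by 11&13|=32, |div by all|=4.
By inclusion-exclusion, divisible by at least one: 661+420+356-60-50-32+4 = 1299.
Not divisible by any: 4628 - 1299.

Final answer: 3329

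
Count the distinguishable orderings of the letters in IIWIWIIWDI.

Letters (D:1, I:6, W:3). Total letters: 10.
Permutations = 10!/(6! x 3!).

Final answer: 840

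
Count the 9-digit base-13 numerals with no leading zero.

In base 13, the leading digit has 12 choices (1..12); each of the remaining 8 digits has 13 choices.
Total: 12 x 13^8.

Final answer: 9788768652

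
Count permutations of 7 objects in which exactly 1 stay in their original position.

Choose which 1 elements are fixed: C(7,1) = 7.
Derange the remaining 6 using D(j) = (j-1)(D(j-1) + D(j-2)), D(0)=1, D(1)=0: D(2)=1, D(3)=2, D(4)=9, D(5)=44, D(6)=265.
Total: 7 x 265.

Final answer: C(7,1) D(6) = 1855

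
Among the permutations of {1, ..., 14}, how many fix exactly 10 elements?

Choose which 10 elements are fixed: C(14,10) = 1001.
Derange the remaining 4 using D(j) = (j-1)(D(j-1) + D(j-2)), D(0)=1, D(1)=0: D(2)=1, D(3)=2, D(4)=9.
Total: 1001 x 9.

Final answer: C(14,10) D(4) = 9009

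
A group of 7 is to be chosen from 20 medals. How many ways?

C(20,7) = 20!/(7! x (20-7)!).

Final answer: C(20,7) = 77520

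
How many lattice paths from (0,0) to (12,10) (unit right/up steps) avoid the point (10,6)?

Total paths to (12,10): C(22,10) = 646646.
Paths through (10,6): C(16,6) x C(6,4) = 120120.
Avoiding (10,6): 646646 - 120120.

Final answer: 526526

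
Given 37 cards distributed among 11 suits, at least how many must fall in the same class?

By pigeonhole with 37 objects and 11 categories: ceiling(37/11).

Final answer: 4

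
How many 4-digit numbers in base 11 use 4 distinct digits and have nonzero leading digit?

The leading digit has 10 choices (anything but zero); the next has 10 (anything but the first), then 9, and so on, one fewer each time.
Total: 10 x 10 x 9 x 8.

Final answer: 7200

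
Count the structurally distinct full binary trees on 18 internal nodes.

The structures are counted by the Catalan number C_n. Here n = 18.
C_n = C(2n,n)/(n+1), so C_{18} = C(36,18)/19 = 9075135300/19.

Final answer: C_{18} = 477638700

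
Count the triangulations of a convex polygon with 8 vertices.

This is a standard Catalan-number count: the answer is C_n. Here n = 8 - 2 = 6.
Using C_0 = 1 and C_(k+1) = C_k x 2(2k+1)/(k+2), build up term by term: C_1=1, C_2=2, C_3=5, C_4=14, C_5=42, C_6=132.

Final answer: C_{6} = 132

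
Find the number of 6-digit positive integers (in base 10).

These are the integers in [10^5, 10^6), so the count is 10^6 - 10^5 = 9 x 10^5.

Final answer: 900000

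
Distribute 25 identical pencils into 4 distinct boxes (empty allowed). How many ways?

Stars and bars: C(n+k-1, k-1) = C(28,3).

Final answer: C(28,3) = 3276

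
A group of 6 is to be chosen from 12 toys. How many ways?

C(12,6) = 12!/(6! x (12-6)!).

Final answer: C(12,6) = 924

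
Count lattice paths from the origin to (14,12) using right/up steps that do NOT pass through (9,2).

Total paths to (14,12): C(26,12) = 9657700.
Paths through (9,2): C(11,2) x C(15,10) = 165165.
Avoiding (9,2): 9657700 - 165165.

Final answer: 9492535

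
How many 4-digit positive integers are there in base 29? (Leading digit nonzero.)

In base 29, the leading digit has 28 choices (1..28); each of the remaining 3 digits has 29 choices.
Total: 28 x 29^3.

Final answer: 682892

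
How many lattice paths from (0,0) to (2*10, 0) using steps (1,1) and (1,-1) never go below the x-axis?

Total monotonic paths to (10,10): C(20,10) = 184756.
A path is bad iff it touches y = x + 1; reflecting its initial segment maps bad paths bijectively onto all paths to (9,11), of which there are C(20,11) = 167960.
Valid Dyck paths: 184756 - 167960.
(This is the Catalan number C_{10}.)

Final answer: C_{10} = 16796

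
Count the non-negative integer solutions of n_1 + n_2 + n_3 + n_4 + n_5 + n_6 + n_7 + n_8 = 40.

Stars and bars with 40 stars and 7 bars:
C(40+8-1, 8-1) = C(47,7).

Final answer: C(47,7) = 62891499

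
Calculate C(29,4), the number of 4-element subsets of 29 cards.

C(29,4) = 29!/(4! x 25!).

Final answer: \binom{29}{4} = 23751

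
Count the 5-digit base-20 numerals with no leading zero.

These are the integers in [20^4, 20^5), so the count is 20^5 - 20^4 = 19 x 20^4.

Final answer: 3040000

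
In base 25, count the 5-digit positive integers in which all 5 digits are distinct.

First digit: 24 (nonzero). Second: 24 (not first). Third: 23, etc.
Total: 24 x 24 x 23 x 22 x 21.

Final answer: 6120576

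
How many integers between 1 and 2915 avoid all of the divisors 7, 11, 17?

|div by 7|=416, |div by 11|=265, |div by 17|=171.
|div by 7&11|=37, |div by 7&17|=24, |div by 11&17|=15, |div by all|=2.
By inclusion-exclusion, divisible by at least one: 416+265+171-37-24-15+2 = 778.
Not divisible by any: 2915 - 778.

Final answer: 2137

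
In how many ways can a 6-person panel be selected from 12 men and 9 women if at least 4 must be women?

Sum over valid woman counts:
C(9,4)C(12,2) = 8316
C(9,5)C(12,1) = 1512
C(9,6)C(12,0) = 84
Total: 8316 + 1512 + 84.

Final answer: 9912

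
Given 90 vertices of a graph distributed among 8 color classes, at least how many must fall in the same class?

By pigeonhole with 90 objects and 8 categories: ceiling(90/8).

Final answer: 12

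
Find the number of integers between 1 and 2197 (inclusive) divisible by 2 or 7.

Multiples of 2: 1098. Multiples of 7: 313. Of both (lcm=14): 156.
By inclusion-exclusion: 1098 + 313 - 156.

Final answer: 1255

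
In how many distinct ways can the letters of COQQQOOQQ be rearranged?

Letters (C:1, O:3, Q:5). Total letters: 9.
Permutations = 9!/(5! x 3!).

Final answer: 504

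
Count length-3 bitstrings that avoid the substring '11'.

A valid string ends in 0 (append to any length-(n-1) valid string) or in 01 (append to any length-(n-2) valid string), so a(n) = a(n-1) + a(n-2) with a(1)=2, a(2)=3.
Iterating the recurrence: a(1)=2, a(2)=3, a(3)=5.

Final answer: 5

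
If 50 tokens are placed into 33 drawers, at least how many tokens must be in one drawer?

By the pigeonhole principle: ceiling(50/33).

Final answer: 2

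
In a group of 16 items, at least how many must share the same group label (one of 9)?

There are 9 possible values for group label (one of 9). With 16 items and 9 categories, by pigeonhole: ceiling(16/9).

Final answer: 2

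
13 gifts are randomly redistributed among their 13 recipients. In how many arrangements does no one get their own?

Derangements satisfy D(n) = (n-1)(D(n-1) + D(n-2)), starting from D(0)=1, D(1)=0.
D(2) = 1 x (0 + 1) = 1
D(3) = 2 x (1 + 0) = 2
D(4) = 3 x (2 + 1) = 9
D(5) = 4 x (9 + 2) = 44
D(6) = 5 x (44 + 9) = 265
D(7) = 6 x (265 + 44) = 1854
D(8) = 7 x (1854 + 265) = 14833
D(9) = 8 x (14833 + 1854) = 133496
D(10) = 9 x (133496 + 14833) = 1334961
D(11) = 10 x (1334961 + 133496) = 14684570
D(12) = 11 x (14684570 + 1334961) = 176214841
D(13) = 12 x (D(12) + D(11)) = 12 x (176214841 + 14684570)

Final answer: D(13) = 2290792932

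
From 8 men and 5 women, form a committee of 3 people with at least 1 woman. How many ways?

Sum over valid woman counts:
C(5,1)C(8,2) = 140
C(5,2)C(8,1) = 80
C(5,3)C(8,0) = 10
Total: 140 + 80 + 10.

Final answer: 230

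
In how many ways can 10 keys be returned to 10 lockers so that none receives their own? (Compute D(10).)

Use the recurrence D(n) = (n-1)(D(n-1) + D(n-2)) with D(0)=1, D(1)=0.
D(2) = 1 x (0 + 1) = 1
D(3) = 2 x (1 + 0) = 2
D(4) = 3 x (2 + 1) = 9
D(5) = 4 x (9 + 2) = 44
D(6) = 5 x (44 + 9) = 265
D(7) = 6 x (265 + 44) = 1854
D(8) = 7 x (1854 + 265) = 14833
D(9) = 8 x (14833 + 1854) = 133496
D(10) = 9 x (D(9) + D(8)) = 9 x (133496 + 14833)

Final answer: D(10) = 1334961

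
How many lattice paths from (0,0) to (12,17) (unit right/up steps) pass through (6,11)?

Paths (0,0)->(6,11): C(17,11) = 12376.
Paths (6,11)->(12,17): C(12,6) = 924.
By multiplication principle: 12376 x 924.

Final answer: 11435424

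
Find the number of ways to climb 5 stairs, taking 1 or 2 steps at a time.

Condition on the final move: it is a 1-step (f(n-1) ways to get there) or a 2-step (f(n-2) ways), so f(n) = f(n-1) + f(n-2), with f(1)=1, f(2)=2.
Building up term by term: f(1)=1, f(2)=2, f(3)=3, f(4)=5, f(5)=8.

Final answer: 8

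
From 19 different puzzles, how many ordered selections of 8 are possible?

P(19,8) = 19!/(19-8)! = 19!/11!.

Final answer: P(19,8) = 3047466240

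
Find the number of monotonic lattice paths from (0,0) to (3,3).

Each path has 3 right steps and 3 up steps in some order (6 steps total).
Choose which 3 of the 6 steps are up: C(6,3).

Final answer: C(6,3) = 20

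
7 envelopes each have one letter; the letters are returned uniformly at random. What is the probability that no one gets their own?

Use the recurrence D(n) = (n-1)(D(n-1) + D(n-2)) with D(0)=1, D(1)=0.
Building up: D(2)=1, D(3)=2, D(4)=9, D(5)=44, D(6)=265, D(7)=1854.
Total arrangements: 7! = 5040.
Probability = D(7)/7! = 103/280.

Final answer: D(7)/7! = 1854/5040 = 0.367857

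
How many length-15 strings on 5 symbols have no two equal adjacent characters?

Let g(n) count such strings. g(1) = 5, and each valid string of length n-1 extends in 4 ways (any symbol but the last), so g(n) = 4 g(n-1).
Total: g(15) = 5 x 4^14.

Final answer: 5 x 4^{14} = 1342177280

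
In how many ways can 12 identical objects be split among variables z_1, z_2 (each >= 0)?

Stars and bars with 12 stars and 1 bars:
C(12+2-1, 2-1) = C(13,1).

Final answer: C(13,1) = 13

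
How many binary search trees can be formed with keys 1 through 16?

This is a standard Catalan-number count: the answer is C_n. Here n = 16.
C_n = (2n)!/(n!(n+1)!), so C_{16} = 32!/(16! x 17!) = C(32,16)/17 = 601080390/17.

Final answer: C_{16} = 35357670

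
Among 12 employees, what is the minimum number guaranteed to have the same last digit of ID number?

There are 10 possible values for last digit of ID number. With 12 employees and 10 categories, by pigeonhole: ceiling(12/10).

Final answer: 2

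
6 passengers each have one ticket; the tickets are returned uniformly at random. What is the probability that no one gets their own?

D(n) = (n-1)(D(n-1) + D(n-2)), D(0)=1, D(1)=0.
Building up: D(2)=1, D(3)=2, D(4)=9, D(5)=44, D(6)=265.
Total arrangements: 6! = 720.
Probability = D(6)/6! = 53/144.

Final answer: D(6)/6! = 265/720 = 0.368056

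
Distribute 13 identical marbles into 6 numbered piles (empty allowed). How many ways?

Stars and bars: C(n+k-1, k-1) = C(18,5).

Final answer: C(18,5) = 8568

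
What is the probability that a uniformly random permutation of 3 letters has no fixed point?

Derangements satisfy D(n) = (n-1)(D(n-1) + D(n-2)), starting from D(0)=1, D(1)=0.
Building up: D(2)=1, D(3)=2.
Total arrangements: 3! = 6.
Probability = D(3)/3! = 1/3.

Final answer: D(3)/3! = 2/6 = 0.333333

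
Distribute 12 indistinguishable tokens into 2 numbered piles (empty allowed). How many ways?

Stars and bars: C(n+k-1, k-1) = C(13,1).

Final answer: C(13,1) = 13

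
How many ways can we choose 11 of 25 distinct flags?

C(25,11) = 25!/(11! x 14!).

Final answer: \binom{25}{11} = 4457400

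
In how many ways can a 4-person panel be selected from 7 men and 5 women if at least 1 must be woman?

Sum over valid woman counts:
C(5,1)C(7,3) = 175
C(5,2)C(7,2) = 210
C(5,3)C(7,1) = 70
C(5,4)C(7,0) = 5
Total: 175 + 210 + 70 + 5.

Final answer: 460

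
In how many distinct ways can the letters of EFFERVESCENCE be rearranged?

Letters (C:2, E:5, F:2, N:1, R:1, S:1, V:1). Total letters: 13.
Permutations = 13!/(5! x 2! x 2!).

Final answer: 12972960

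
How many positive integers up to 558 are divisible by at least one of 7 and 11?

Multiples of 7: 79. Multiples of 11: 50. Of both (lcm=77): 7.
By inclusion-exclusion: 79 + 50 - 7.

Final answer: 122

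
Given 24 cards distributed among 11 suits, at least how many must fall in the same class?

By pigeonhole with 24 objects and 11 categories: ceiling(24/11).

Final answer: 3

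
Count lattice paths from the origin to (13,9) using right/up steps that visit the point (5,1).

Paths (0,0)->(5,1): C(6,1) = 6.
Paths (5,1)->(13,9): C(16,8) = 12870.
By multiplication principle: 6 x 12870.

Final answer: 77220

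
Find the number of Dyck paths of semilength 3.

Total monotonic paths to (3,3): C(6,3) = 20.
Paths that cross above y=x (reflection bijection): C(6,4) = 15.
Valid Dyck paths: 20 - 15.
(Check: C(6,3) - C(6,4) = C(6,3)/4, the Catalan number C_{3}.)

Final answer: C_{3} = 5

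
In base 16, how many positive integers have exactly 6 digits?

In base 16, the leading digit has 15 choices (1..15); each of the remaining 5 digits has 16 choices.
Total: 15 x 16^5.

Final answer: 15728640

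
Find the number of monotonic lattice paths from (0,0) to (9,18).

Each path has 9 right steps and 18 up steps in some order (27 steps total).
Choose which 18 of the 27 steps are up: C(27,18).

Final answer: C(27,18) = 4686825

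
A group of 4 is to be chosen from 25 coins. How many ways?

C(25,4) = 25!/(4! x (25-4)!).

Final answer: C(25,4) = 12650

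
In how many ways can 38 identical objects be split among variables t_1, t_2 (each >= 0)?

Stars and bars with 38 stars and 1 bars:
C(38+2-1, 2-1) = C(39,1).

Final answer: C(39,1) = 39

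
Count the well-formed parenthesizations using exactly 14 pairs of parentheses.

The structures are counted by the Catalan number C_n. Here n = 14 (pairs).
C_n = C(2n,n)/(n+1), so C_{14} = C(28,14)/15 = 40116600/15.

Final answer: C_{14} = 2674440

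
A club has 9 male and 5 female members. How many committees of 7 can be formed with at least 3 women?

Sum over valid woman counts:
C(5,3)C(9,4) = 1260
C(5,4)C(9,3) = 420
C(5,5)C(9,2) = 36
Total: 1260 + 420 + 36.

Final answer: 1716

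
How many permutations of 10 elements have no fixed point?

Derangements satisfy D(n) = (n-1)(D(n-1) + D(n-2)), starting from D(0)=1, D(1)=0.
D(2) = 1 x (0 + 1) = 1
D(3) = 2 x (1 + 0) = 2
D(4) = 3 x (2 + 1) = 9
D(5) = 4 x (9 + 2) = 44
D(6) = 5 x (44 + 9) = 265
D(7) = 6 x (265 + 44) = 1854
D(8) = 7 x (1854 + 265) = 14833
D(9) = 8 x (14833 + 1854) = 133496
D(10) = 9 x (D(9) + D(8)) = 9 x (133496 + 14833)

Final answer: D(10) = 1334961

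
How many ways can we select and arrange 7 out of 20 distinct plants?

P(20,7) = 20!/(20-7)! = 20!/13!.

Final answer: P(20,7) = 390700800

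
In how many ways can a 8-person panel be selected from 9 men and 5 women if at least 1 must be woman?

Sum over valid woman counts:
C(5,1)C(9,7) = 180
C(5,2)C(9,6) = 840
C(5,3)C(9,5) = 1260
C(5,4)C(9,4) = 630
C(5,5)C(9,3) = 84
Total: 180 + 840 + 1260 + 630 + 84.

Final answer: 2994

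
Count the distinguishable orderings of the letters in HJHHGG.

Letters (G:2, H:3, J:1). Total letters: 6.
Permutations = 6!/(3! x 2!).

Final answer: 60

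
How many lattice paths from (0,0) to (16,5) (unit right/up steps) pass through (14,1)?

Paths (0,0)->(14,1): C(15,1) = 15.
Paths (14,1)->(16,5): C(6,4) = 15.
By multiplication principle: 15 x 15.

Final answer: 225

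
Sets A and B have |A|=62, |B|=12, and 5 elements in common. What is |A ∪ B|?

|A union B| = |A| + |B| - |A intersect B| = 62 + 12 - 5.

Final answer: 69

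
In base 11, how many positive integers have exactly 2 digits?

In base 11, the leading digit has 10 choices (1..10); each of the remaining 1 digits has 11 choices.
Total: 10 x 11^1.

Final answer: 110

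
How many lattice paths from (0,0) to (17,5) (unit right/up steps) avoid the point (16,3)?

Total paths to (17,5): C(22,5) = 26334.
Paths through (16,3): C(19,3) x C(3,2) = 2907.
Avoiding (16,3): 26334 - 2907.

Final answer: 23427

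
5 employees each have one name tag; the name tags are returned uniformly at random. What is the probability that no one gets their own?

Use the recurrence D(n) = (n-1)(D(n-1) + D(n-2)) with D(0)=1, D(1)=0.
Building up: D(2)=1, D(3)=2, D(4)=9, D(5)=44.
Total arrangements: 5! = 120.
Probability = D(5)/5! = 11/30.

Final answer: D(5)/5! = 44/120 = 0.366667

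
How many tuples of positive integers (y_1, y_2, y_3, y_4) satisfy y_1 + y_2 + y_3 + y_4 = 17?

Substitute y'_i = y_i - 1 (so y'_i >= 0). Then sum y'_i = 17 - 4 = 13.
Stars and bars: C(13+4-1, 4-1) = C(16,3).

Final answer: C(16,3) = 560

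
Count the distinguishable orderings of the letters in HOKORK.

Letters (H:1, K:2, O:2, R:1). Total letters: 6.
Permutations = 6!/(2! x 2!).

Final answer: 180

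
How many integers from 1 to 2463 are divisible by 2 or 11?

Multiples of 2: 1231. Multiples of 11: 223. Of both (lcm=22): 111.
By inclusion-exclusion: 1231 + 223 - 111.

Final answer: 1343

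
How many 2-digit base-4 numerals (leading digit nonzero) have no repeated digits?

The leading digit has 3 choices (anything but zero); the next has 3 (anything but the first), then 2, and so on, one fewer each time.
Total: 3 x 3.

Final answer: 9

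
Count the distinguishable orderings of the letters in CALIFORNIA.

Letters (A:2, C:1, F:1, I:2, L:1, N:1, O:1, R:1). Total letters: 10.
Permutations = 10!/(2! x 2!).

Final answer: 907200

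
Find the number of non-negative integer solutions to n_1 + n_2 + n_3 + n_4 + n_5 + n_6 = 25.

Stars and bars with 25 stars and 5 bars:
C(25+6-1, 6-1) = C(30,5).

Final answer: C(30,5) = 142506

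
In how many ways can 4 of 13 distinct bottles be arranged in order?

P(13,4) = 13!/(13-4)! = 13!/9!.

Final answer: P(13,4) = 17160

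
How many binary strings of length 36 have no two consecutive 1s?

A valid string ends in 0 (append to any length-(n-1) valid string) or in 01 (append to any length-(n-2) valid string), so a(n) = a(n-1) + a(n-2) with a(1)=2, a(2)=3.
Iterating the recurrence: a(1)=2, a(2)=3, a(3)=5, a(4)=8, a(5)=13, a(6)=21, a(7)=34, a(8)=55, a(9)=89, a(10)=144, a(11)=233, a(12)=377, a(13)=610, a(14)=987, a(15)=1597, a(16)=2584, a(17)=4181, a(18)=6765, a(19)=10946, a(20)=17711, a(21)=28657, a(22)=46368, a(23)=75025, a(24)=121393, a(25)=196418, a(26)=317811, a(27)=514229, a(28)=832040, a(29)=1346269, a(30)=2178309, a(31)=3524578, a(32)=5702887, a(33)=9227465, a(34)=14930352, a(35)=24157817, a(36)=39088169.

Final answer: 39088169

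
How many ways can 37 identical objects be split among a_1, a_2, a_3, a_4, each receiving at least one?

Substitute a'_i = a_i - 1 (so a'_i >= 0). Then sum a'_i = 37 - 4 = 33.
Stars and bars: C(33+4-1, 4-1) = C(36,3).

Final answer: C(36,3) = 7140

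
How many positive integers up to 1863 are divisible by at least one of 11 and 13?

Multiples of 11: 169. Multiples of 13: 143. Of both (lcm=143): 13.
By inclusion-exclusion: 169 + 143 - 13.

Final answer: 299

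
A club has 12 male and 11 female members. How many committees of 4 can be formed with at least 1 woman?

Sum over valid woman counts:
C(11,1)C(12,3) = 2420
C(11,2)C(12,2) = 3630
C(11,3)C(12,1) = 1980
C(11,4)C(12,0) = 330
Total: 2420 + 3630 + 1980 + 330.

Final answer: 8360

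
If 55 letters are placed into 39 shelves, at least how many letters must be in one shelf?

By the pigeonhole principle: ceiling(55/39).

Final answer: 2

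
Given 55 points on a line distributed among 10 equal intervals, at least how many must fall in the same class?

By pigeonhole with 55 objects and 10 categories: ceiling(55/10).

Final answer: 6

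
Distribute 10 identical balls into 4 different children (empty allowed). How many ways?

Stars and bars: C(n+k-1, k-1) = C(13,3).

Final answer: C(13,3) = 286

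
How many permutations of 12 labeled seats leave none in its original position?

Use the recurrence D(n) = (n-1)(D(n-1) + D(n-2)) with D(0)=1, D(1)=0.
D(2) = 1 x (0 + 1) = 1
D(3) = 2 x (1 + 0) = 2
D(4) = 3 x (2 + 1) = 9
D(5) = 4 x (9 + 2) = 44
D(6) = 5 x (44 + 9) = 265
D(7) = 6 x (265 + 44) = 1854
D(8) = 7 x (1854 + 265) = 14833
D(9) = 8 x (14833 + 1854) = 133496
D(10) = 9 x (133496 + 14833) = 1334961
D(11) = 10 x (1334961 + 133496) = 14684570
D(12) = 11 x (D(11) + D(10)) = 11 x (14684570 + 1334961)

Final answer: D(12) = 176214841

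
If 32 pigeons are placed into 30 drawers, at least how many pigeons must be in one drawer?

By the pigeonhole principle: ceiling(32/30).

Final answer: 2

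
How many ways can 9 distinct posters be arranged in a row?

The number of ways to arrange 9 distinct objects is 9!.

Final answer: 9! = 362880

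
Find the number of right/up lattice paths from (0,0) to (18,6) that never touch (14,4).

Total paths to (18,6): C(24,6) = 134596.
Paths through (14,4): C(18,4) x C(6,2) = 45900.
Avoiding (14,4): 134596 - 45900.

Final answer: 88696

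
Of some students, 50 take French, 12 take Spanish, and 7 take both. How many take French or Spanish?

|A union B| = |A| + |B| - |A intersect B| = 50 + 12 - 7.

Final answer: 55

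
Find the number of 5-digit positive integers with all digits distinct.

First digit: 9 (not 0). Second: 9 (not first). Third: 8, etc.
Total: 9 x 9 x 8 x 7 x 6.

Final answer: 27216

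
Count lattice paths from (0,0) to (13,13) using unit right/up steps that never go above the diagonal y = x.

Total monotonic paths to (13,13): C(26,13) = 10400600.
Reflecting each bad path at its first crossing gives a bijection with paths to (12,14): C(26,14) = 9657700.
Valid Dyck paths: 10400600 - 9657700.
(Equivalently, C_{13} = C(26,13)/14 = 10400600/14.)

Final answer: C_{13} = 742900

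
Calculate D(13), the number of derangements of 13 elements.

Derangements satisfy D(n) = (n-1)(D(n-1) + D(n-2)), starting from D(0)=1, D(1)=0.
Building up: D(2)=1, D(3)=2, D(4)=9, D(5)=44, D(6)=265, D(7)=1854, D(8)=14833, D(9)=133496, D(10)=1334961, D(11)=14684570, D(12)=176214841.
D(13) = 12 x (D(12) + D(11)) = 12 x (176214841 + 14684570).

Final answer: D(13) = 2290792932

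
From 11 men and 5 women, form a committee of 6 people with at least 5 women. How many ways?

Sum over valid woman counts:
C(5,5)C(11,1).

Final answer: 11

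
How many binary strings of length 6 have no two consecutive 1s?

Classify by the final bit: ...0 gives a(n-1) strings, ...01 gives a(n-2) strings. Thus a(n) = a(n-1) + a(n-2) with a(1)=2, a(2)=3.
Computing successive values: a(1)=2, a(2)=3, a(3)=5, a(4)=8, a(5)=13, a(6)=21.

Final answer: 21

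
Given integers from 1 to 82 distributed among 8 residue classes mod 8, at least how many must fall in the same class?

By pigeonhole with 82 objects and 8 categories: ceiling(82/8).

Final answer: 11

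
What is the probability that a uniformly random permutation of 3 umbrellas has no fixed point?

Use the recurrence D(n) = (n-1)(D(n-1) + D(n-2)) with D(0)=1, D(1)=0.
Building up: D(2)=1, D(3)=2.
Total arrangements: 3! = 6.
Probability = D(3)/3! = 1/3.

Final answer: D(3)/3! = 2/6 = 0.333333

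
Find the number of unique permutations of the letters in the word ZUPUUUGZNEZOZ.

Letters (E:1, G:1, N:1, O:1, P:1, U:4, Z:4). Total letters: 13.
Permutations = 13!/(4! x 4!).

Final answer: 10810800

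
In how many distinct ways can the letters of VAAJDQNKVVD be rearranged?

Letters (A:2, D:2, J:1, K:1, N:1, Q:1, V:3). Total letters: 11.
Permutations = 11!/(3! x 2! x 2!).

Final answer: 1663200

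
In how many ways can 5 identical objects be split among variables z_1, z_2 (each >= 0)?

Stars and bars with 5 stars and 1 bars:
C(5+2-1, 2-1) = C(6,1).

Final answer: C(6,1) = 6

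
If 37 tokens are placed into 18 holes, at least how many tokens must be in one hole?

By the pigeonhole principle: ceiling(37/18).

Final answer: 3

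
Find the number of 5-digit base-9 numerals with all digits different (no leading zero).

The leading digit has 8 choices (anything but zero); the next has 8 (anything but the first), then 7, and so on, one fewer each time.
Total: 8 x 8 x 7 x 6 x 5.

Final answer: 13440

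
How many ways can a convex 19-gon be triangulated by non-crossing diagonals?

This is a standard Catalan-number count: the answer is C_n. Here n = 19 - 2 = 17.
Using C_0 = 1 and C_(k+1) = C_k x 2(2k+1)/(k+2), build up term by term: C_1=1, C_2=2, C_3=5, C_4=14, C_5=42, C_6=132, C_7=429, C_8=1430, C_9=4862, C_10=16796, C_11=58786, C_12=208012, C_13=742900, C_14=2674440, C_15=9694845, C_16=35357670, C_17=129644790.

Final answer: C_{17} = 129644790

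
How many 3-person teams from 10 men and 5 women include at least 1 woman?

Sum over valid woman counts:
C(5,1)C(10,2) = 225
C(5,2)C(10,1) = 100
C(5,3)C(10,0) = 10
Total: 225 + 100 + 10.

Final answer: 335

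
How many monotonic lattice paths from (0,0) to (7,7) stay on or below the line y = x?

Total monotonic paths to (7,7): C(14,7) = 3432.
Reflecting each bad path at its first crossing gives a bijection with paths to (6,8): C(14,8) = 3003.
Valid Dyck paths: 3432 - 3003.
(Check: C(14,7) - C(14,8) = C(14,7)/8, the Catalan number C_{7}.)

Final answer: C_{7} = 429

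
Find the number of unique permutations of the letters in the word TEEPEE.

Letters (E:4, P:1, T:1). Total letters: 6.
Permutations = 6!/(4!).

Final answer: 30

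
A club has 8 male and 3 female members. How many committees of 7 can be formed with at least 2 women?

Sum over valid woman counts:
C(3,2)C(8,5) = 168
C(3,3)C(8,4) = 70
Total: 168 + 70.

Final answer: 238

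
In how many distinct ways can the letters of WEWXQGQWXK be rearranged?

Letters (E:1, G:1, K:1, Q:2, W:3, X:2). Total letters: 10.
Permutations = 10!/(3! x 2! x 2!).

Final answer: 151200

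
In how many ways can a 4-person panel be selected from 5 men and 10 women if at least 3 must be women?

Sum over valid woman counts:
C(10,3)C(5,1) = 600
C(10,4)C(5,0) = 210
Total: 600 + 210.

Final answer: 810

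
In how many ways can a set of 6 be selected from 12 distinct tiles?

C(12,6) = 12!/(6! x 6!).

Final answer: \binom{12}{6} = 924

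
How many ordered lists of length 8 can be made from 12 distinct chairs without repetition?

P(12,8) = 12!/(12-8)! = 12!/4!.

Final answer: P(12,8) = 19958400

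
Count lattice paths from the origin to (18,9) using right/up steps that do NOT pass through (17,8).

Total paths to (18,9): C(27,9) = 4686825.
Paths through (17,8): C(25,8) x C(2,1) = 2163150.
Avoiding (17,8): 4686825 - 2163150.

Final answer: 2523675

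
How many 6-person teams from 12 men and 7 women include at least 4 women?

Sum over valid woman counts:
C(7,4)C(12,2) = 2310
C(7,5)C(12,1) = 252
C(7,6)C(12,0) = 7
Total: 2310 + 252 + 7.

Final answer: 2569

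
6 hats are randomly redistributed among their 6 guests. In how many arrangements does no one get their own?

Derangements satisfy D(n) = (n-1)(D(n-1) + D(n-2)), starting from D(0)=1, D(1)=0.
D(2) = 1 x (0 + 1) = 1
D(3) = 2 x (1 + 0) = 2
D(4) = 3 x (2 + 1) = 9
D(5) = 4 x (9 + 2) = 44
D(6) = 5 x (D(5) + D(4)) = 5 x (44 + 9)

Final answer: D(6) = 265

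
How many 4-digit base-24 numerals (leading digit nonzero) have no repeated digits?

First digit: 23 (nonzero). Second: 23 (not first). Third: 22, etc.
Total: 23 x 23 x 22 x 21.

Final answer: 244398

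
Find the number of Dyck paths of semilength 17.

Total monotonic paths to (17,17): C(34,17) = 2333606220.
A path is bad iff it touches y = x + 1; reflecting its initial segment maps bad paths bijectively onto all paths to (16,18), of which there are C(34,18) = 2203961430.
Valid Dyck paths: 2333606220 - 2203961430.
(These counts are the Catalan numbers.)

Final answer: C_{17} = 129644790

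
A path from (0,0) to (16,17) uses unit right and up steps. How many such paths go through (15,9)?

Paths (0,0)->(15,9): C(24,9) = 1307504.
Paths (15,9)->(16,17): C(9,8) = 9.
By multiplication principle: 1307504 x 9.

Final answer: 11767536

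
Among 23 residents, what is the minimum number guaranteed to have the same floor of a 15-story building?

There are 15 possible values for floor of a 15-story building. With 23 residents and 15 categories, by pigeonhole: ceiling(23/15).

Final answer: 2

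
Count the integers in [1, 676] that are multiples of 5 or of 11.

Multiples of 5: 135. Multiples of 11: 61. Of both (lcm=55): 12.
By inclusion-exclusion: 135 + 61 - 12.

Final answer: 184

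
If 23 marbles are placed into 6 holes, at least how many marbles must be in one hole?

By the pigeonhole principle: ceiling(23/6).

Final answer: 4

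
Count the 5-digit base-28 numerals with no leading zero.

In base 28, the leading digit has 27 choices (1..27); each of the remaining 4 digits has 28 choices.
Total: 27 x 28^4.

Final answer: 16595712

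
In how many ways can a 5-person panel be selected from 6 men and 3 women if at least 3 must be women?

Sum over valid woman counts:
C(3,3)C(6,2).

Final answer: 15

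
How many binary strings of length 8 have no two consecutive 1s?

Classify by the final bit: ...0 gives a(n-1) strings, ...01 gives a(n-2) strings. Thus a(n) = a(n-1) + a(n-2) with a(1)=2, a(2)=3.
Computing successive values: a(1)=2, a(2)=3, a(3)=5, a(4)=8, a(5)=13, a(6)=21, a(7)=34, a(8)=55.

Final answer: 55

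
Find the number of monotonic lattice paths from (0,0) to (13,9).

Each path has 13 right steps and 9 up steps in some order (22 steps total).
Choose which 9 of the 22 steps are up: C(22,9).

Final answer: C(22,9) = 497420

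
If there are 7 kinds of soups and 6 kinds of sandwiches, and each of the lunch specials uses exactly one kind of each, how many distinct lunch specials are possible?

By the multiplication principle: 7 x 6.

Final answer: 42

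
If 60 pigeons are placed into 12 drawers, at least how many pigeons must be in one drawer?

By the pigeonhole principle: ceiling(60/12).

Final answer: 5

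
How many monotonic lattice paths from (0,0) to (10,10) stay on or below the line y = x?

Total monotonic paths to (10,10): C(20,10) = 184756.
Paths that cross above y=x (reflection bijection): C(20,11) = 167960.
Valid Dyck paths: 184756 - 167960.
(This is the Catalan number C_{10}.)

Final answer: C_{10} = 16796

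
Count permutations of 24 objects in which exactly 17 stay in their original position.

Choose which 17 elements are fixed: C(24,17) = 346104.
Derange the remaining 7 using D(j) = (j-1)(D(j-1) + D(j-2)), D(0)=1, D(1)=0: D(2)=1, D(3)=2, D(4)=9, D(5)=44, D(6)=265, D(7)=1854.
Total: 346104 x 1854.

Final answer: C(24,17) D(7) = 641676816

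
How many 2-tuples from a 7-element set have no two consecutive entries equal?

First character: 7 choices. Each subsequent: 6 choices (must differ from the previous one).
Total: 7 x 6^1.

Final answer: 7 x 6^{1} = 42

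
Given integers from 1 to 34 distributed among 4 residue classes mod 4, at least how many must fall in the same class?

By pigeonhole with 34 objects and 4 categories: ceiling(34/4).

Final answer: 9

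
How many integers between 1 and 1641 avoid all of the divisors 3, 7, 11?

|div by 3|=547, |div by 7|=234, |div by 11|=149.
|div by 3&7|=78, |div by 3&11|=49, |div by 7&11|=21, |div by all|=7.
By inclusion-exclusion, divisible by at least one: 547+234+149-78-49-21+7 = 789.
Not divisible by any: 1641 - 789.

Final answer: 852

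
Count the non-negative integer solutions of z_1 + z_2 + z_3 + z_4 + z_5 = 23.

Stars and bars with 23 stars and 4 bars:
C(23+5-1, 5-1) = C(27,4).

Final answer: C(27,4) = 17550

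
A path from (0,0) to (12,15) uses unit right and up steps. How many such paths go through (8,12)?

Paths (0,0)->(8,12): C(20,12) = 125970.
Paths (8,12)->(12,15): C(7,3) = 35.
By multiplication principle: 125970 x 35.

Final answer: 4408950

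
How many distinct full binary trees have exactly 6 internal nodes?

This is counted by the nth Catalan number C_n. Here n = 6.
C_n = C(2n,n)/(n+1), so C_{6} = C(12,6)/7 = 924/7.

Final answer: C_{6} = 132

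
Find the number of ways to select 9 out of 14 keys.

C(14,9) = 14!/(9! x 5!).

Final answer: \binom{14}{9} = 2002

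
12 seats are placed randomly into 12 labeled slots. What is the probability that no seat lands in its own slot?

Use the recurrence D(n) = (n-1)(D(n-1) + D(n-2)) with D(0)=1, D(1)=0.
Building up: D(2)=1, D(3)=2, D(4)=9, D(5)=44, D(6)=265, D(7)=1854, D(8)=14833, D(9)=133496, D(10)=1334961, D(11)=14684570, D(12)=176214841.
Total arrangements: 12! = 479001600.
Probability = D(12)/12! = 16019531/43545600.

Final answer: D(12)/12! = 176214841/479001600 = 0.367879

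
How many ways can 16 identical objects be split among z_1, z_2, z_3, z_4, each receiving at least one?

Substitute z'_i = z_i - 1 (so z'_i >= 0). Then sum z'_i = 16 - 4 = 12.
Stars and bars: C(12+4-1, 4-1) = C(15,3).

Final answer: C(15,3) = 455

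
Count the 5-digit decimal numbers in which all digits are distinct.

First digit: 9 (not 0). Second: 9 (not first). Third: 8, etc.
Total: 9 x 9 x 8 x 7 x 6.

Final answer: 27216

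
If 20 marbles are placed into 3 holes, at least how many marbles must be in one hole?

By the pigeonhole principle: ceiling(20/3).

Final answer: 7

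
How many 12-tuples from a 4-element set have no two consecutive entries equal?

First character: 4 choices. Each subsequent: 3 choices (must differ from the previous one).
Total: 4 x 3^11.

Final answer: 4 x 3^{11} = 708588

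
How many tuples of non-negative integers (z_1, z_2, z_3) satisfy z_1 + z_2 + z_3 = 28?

Stars and bars with 28 stars and 2 bars:
C(28+3-1, 3-1) = C(30,2).

Final answer: C(30,2) = 435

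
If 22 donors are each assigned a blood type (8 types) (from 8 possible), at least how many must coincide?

There are 8 possible values for blood type (8 types). With 22 donors and 8 categories, by pigeonhole: ceiling(22/8).

Final answer: 3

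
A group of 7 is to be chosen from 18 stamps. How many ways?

C(18,7) = 18!/(7! x (18-7)!).

Final answer: C(18,7) = 31824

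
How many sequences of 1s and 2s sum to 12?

Let f(n) count the ways. The last step is size 1 or 2, so f(n) = f(n-1) + f(n-2) with f(1)=1, f(2)=2.
Computing successive values: f(1)=1, f(2)=2, f(3)=3, f(4)=5, f(5)=8, f(6)=13, f(7)=21, f(8)=34, f(9)=55, f(10)=89, f(11)=144, f(12)=233.

Final answer: 233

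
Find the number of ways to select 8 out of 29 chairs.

C(29,8) = 29!/(8! x 21!).

Final answer: \binom{29}{8} = 4292145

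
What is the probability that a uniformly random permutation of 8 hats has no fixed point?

D(n) = (n-1)(D(n-1) + D(n-2)), D(0)=1, D(1)=0.
Building up: D(2)=1, D(3)=2, D(4)=9, D(5)=44, D(6)=265, D(7)=1854, D(8)=14833.
Total arrangements: 8! = 40320.
Probability = D(8)/8! = 2119/5760.

Final answer: D(8)/8! = 14833/40320 = 0.367882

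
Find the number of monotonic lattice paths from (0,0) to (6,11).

Each path has 6 right steps and 11 up steps in some order (17 steps total).
Choose which 11 of the 17 steps are up: C(17,11).

Final answer: C(17,11) = 12376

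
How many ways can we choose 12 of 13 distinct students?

C(13,12) = 13!/(12! x 1!).

Final answer: \binom{13}{12} = 13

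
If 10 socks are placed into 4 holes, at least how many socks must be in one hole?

By the pigeonhole principle: ceiling(10/4).

Final answer: 3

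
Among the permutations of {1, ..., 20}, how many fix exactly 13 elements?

Choose which 13 elements are fixed: C(20,13) = 77520.
Derange the remaining 7 using D(j) = (j-1)(D(j-1) + D(j-2)), D(0)=1, D(1)=0: D(2)=1, D(3)=2, D(4)=9, D(5)=44, D(6)=265, D(7)=1854.
Total: 77520 x 1854.

Final answer: C(20,13) D(7) = 143722080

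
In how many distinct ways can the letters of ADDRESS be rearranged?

Letters (A:1, D:2, E:1, R:1, S:2). Total letters: 7.
Permutations = 7!/(2! x 2!).

Final answer: 1260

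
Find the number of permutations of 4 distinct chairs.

The number of ways to arrange 4 distinct objects is 4!.

Final answer: 4! = 24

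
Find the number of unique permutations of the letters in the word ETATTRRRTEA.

Letters (A:2, E:2, R:3, T:4). Total letters: 11.
Permutations = 11!/(4! x 3! x 2! x 2!).

Final answer: 69300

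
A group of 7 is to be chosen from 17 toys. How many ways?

C(17,7) = 17!/(7! x 10!).

Final answer: \binom{17}{7} = 19448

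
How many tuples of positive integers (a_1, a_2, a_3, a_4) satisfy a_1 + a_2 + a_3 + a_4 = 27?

Substitute a'_i = a_i - 1 (so a'_i >= 0). Then sum a'_i = 27 - 4 = 23.
Stars and bars: C(23+4-1, 4-1) = C(26,3).

Final answer: C(26,3) = 2600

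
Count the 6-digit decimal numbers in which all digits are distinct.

First digit: 9 (not 0). Second: 9 (not first). Third: 8, etc.
Total: 9 x 9 x 8 x 7 x 6 x 5.

Final answer: 136080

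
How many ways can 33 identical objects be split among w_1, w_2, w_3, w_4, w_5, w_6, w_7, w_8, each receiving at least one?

Substitute w'_i = w_i - 1 (so w'_i >= 0). Then sum w'_i = 33 - 8 = 25.
Stars and bars: C(25+8-1, 8-1) = C(32,7).

Final answer: C(32,7) = 3365856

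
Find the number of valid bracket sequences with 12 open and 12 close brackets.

This is counted by the nth Catalan number C_n. Here n = 12 (pairs).
C_n = C(2n,n) - C(2n,n+1), so C_{12} = C(24,12) - C(24,13) = 2704156 - 2496144.

Final answer: C_{12} = 208012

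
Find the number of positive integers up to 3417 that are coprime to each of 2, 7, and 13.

|div by 2|=1708, |div by 7|=488, |div by 13|=262.
|div by 2&7|=244, |div by 2&13|=131, |div by 7&13|=37, |div by all|=18.
By inclusion-exclusion, divisible by at least one: 1708+488+262-244-131-37+18 = 2064.
Not divisible by any: 3417 - 2064.

Final answer: 1353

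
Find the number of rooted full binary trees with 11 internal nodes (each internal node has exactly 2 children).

This is counted by the nth Catalan number C_n. Here n = 11.
Using C_0 = 1 and C_(k+1) = C_k x 2(2k+1)/(k+2), build up term by term: C_1=1, C_2=2, C_3=5, C_4=14, C_5=42, C_6=132, C_7=429, C_8=1430, C_9=4862, C_10=16796, C_11=58786.

Final answer: C_{11} = 58786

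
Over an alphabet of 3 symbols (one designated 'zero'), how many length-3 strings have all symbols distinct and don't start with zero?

The leading digit has 2 choices (anything but zero); the next has 2 (anything but the first), then 1, and so on, one fewer each time.
Total: 2 x 2 x 1.

Final answer: 4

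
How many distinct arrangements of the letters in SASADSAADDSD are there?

Letters (A:4, D:4, S:4). Total letters: 12.
Permutations = 12!/(4! x 4! x 4!).

Final answer: 34650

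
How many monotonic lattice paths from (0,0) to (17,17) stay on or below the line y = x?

Total monotonic paths to (17,17): C(34,17) = 2333606220.
Paths that cross above y=x (reflection bijection): C(34,18) = 2203961430.
Valid Dyck paths: 2333606220 - 2203961430.
(Equivalently, C_{17} = C(34,17)/18 = 2333606220/18.)

Final answer: C_{17} = 129644790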